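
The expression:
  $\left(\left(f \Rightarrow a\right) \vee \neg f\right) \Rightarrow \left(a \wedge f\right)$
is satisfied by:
  {f: True}


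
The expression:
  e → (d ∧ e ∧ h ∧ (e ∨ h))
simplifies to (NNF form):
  (d ∧ h) ∨ ¬e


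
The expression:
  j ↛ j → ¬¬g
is always true.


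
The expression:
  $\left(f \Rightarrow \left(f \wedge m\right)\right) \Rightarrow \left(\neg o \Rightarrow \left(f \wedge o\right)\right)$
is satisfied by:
  {o: True, f: True, m: False}
  {o: True, m: False, f: False}
  {o: True, f: True, m: True}
  {o: True, m: True, f: False}
  {f: True, m: False, o: False}


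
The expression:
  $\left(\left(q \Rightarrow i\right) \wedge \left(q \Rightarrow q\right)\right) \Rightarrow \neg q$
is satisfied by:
  {q: False, i: False}
  {i: True, q: False}
  {q: True, i: False}


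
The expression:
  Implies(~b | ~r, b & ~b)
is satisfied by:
  {r: True, b: True}


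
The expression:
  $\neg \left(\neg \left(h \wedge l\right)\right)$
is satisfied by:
  {h: True, l: True}


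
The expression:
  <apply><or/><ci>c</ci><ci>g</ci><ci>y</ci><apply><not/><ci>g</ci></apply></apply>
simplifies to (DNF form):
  <true/>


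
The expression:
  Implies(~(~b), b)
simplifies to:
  True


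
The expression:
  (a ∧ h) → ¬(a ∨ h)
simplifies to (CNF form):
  ¬a ∨ ¬h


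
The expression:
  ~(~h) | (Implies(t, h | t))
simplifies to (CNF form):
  True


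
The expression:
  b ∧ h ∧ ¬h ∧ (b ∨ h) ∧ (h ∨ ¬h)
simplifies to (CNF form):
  False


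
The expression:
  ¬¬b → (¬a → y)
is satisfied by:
  {a: True, y: True, b: False}
  {a: True, b: False, y: False}
  {y: True, b: False, a: False}
  {y: False, b: False, a: False}
  {a: True, y: True, b: True}
  {a: True, b: True, y: False}
  {y: True, b: True, a: False}


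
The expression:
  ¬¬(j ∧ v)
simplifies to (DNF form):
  j ∧ v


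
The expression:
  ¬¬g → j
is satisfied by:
  {j: True, g: False}
  {g: False, j: False}
  {g: True, j: True}


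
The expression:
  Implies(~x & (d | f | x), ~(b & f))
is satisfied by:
  {x: True, b: False, f: False}
  {b: False, f: False, x: False}
  {f: True, x: True, b: False}
  {f: True, b: False, x: False}
  {x: True, b: True, f: False}
  {b: True, x: False, f: False}
  {f: True, b: True, x: True}


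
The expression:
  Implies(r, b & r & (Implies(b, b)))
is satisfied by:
  {b: True, r: False}
  {r: False, b: False}
  {r: True, b: True}


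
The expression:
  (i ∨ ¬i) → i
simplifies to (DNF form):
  i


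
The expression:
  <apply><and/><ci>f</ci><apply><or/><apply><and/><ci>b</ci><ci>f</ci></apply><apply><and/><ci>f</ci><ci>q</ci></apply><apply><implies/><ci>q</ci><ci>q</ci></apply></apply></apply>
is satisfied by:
  {f: True}


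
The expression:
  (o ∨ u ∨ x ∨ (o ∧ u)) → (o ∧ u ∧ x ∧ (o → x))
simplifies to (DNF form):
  (o ∧ u ∧ x) ∨ (o ∧ u ∧ ¬u) ∨ (o ∧ x ∧ ¬o) ∨ (o ∧ ¬o ∧ ¬u) ∨ (u ∧ x ∧ ¬x) ∨ (u ∧ ¬u ∧ ¬x) ∨ (x ∧ ¬o ∧ ¬x) ∨ (¬o ∧ ¬u ∧ ¬x)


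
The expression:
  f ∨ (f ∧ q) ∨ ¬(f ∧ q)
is always true.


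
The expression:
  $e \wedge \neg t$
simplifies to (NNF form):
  $e \wedge \neg t$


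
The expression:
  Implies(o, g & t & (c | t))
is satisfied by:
  {t: True, g: True, o: False}
  {t: True, g: False, o: False}
  {g: True, t: False, o: False}
  {t: False, g: False, o: False}
  {t: True, o: True, g: True}


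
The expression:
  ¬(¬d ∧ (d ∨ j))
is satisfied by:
  {d: True, j: False}
  {j: False, d: False}
  {j: True, d: True}


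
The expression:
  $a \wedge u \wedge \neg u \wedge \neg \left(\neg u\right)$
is never true.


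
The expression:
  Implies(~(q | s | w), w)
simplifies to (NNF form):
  q | s | w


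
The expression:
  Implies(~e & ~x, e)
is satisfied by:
  {x: True, e: True}
  {x: True, e: False}
  {e: True, x: False}


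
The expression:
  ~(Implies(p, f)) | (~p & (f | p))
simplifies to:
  (f & ~p) | (p & ~f)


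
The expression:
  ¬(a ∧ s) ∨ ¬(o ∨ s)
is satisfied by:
  {s: False, a: False}
  {a: True, s: False}
  {s: True, a: False}


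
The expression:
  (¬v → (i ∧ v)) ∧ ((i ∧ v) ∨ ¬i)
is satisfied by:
  {v: True}


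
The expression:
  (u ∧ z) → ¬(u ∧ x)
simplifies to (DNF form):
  ¬u ∨ ¬x ∨ ¬z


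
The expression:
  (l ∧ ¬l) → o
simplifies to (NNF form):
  True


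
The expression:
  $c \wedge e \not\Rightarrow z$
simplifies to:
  $c \wedge e \wedge \neg z$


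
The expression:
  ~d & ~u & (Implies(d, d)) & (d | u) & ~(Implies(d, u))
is never true.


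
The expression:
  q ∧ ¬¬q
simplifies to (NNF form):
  q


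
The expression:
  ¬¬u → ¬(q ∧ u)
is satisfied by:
  {u: False, q: False}
  {q: True, u: False}
  {u: True, q: False}


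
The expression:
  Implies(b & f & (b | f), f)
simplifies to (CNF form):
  True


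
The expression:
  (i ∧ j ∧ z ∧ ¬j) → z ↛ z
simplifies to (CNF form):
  True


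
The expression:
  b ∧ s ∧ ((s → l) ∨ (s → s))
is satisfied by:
  {b: True, s: True}


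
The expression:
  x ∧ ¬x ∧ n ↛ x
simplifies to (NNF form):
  False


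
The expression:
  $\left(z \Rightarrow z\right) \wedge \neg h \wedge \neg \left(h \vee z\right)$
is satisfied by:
  {h: False, z: False}


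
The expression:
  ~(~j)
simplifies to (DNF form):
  j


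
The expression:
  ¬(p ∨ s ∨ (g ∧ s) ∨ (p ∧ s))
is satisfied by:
  {p: False, s: False}


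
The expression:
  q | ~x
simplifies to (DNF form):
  q | ~x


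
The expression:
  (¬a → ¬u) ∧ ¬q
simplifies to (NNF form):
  ¬q ∧ (a ∨ ¬u)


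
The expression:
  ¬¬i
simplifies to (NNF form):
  i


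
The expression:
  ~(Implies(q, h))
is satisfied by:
  {q: True, h: False}


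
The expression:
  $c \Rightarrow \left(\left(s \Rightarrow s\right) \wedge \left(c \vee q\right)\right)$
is always true.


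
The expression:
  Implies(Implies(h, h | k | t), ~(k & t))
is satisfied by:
  {k: False, t: False}
  {t: True, k: False}
  {k: True, t: False}


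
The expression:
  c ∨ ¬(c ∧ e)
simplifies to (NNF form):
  True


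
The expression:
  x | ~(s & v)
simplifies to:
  x | ~s | ~v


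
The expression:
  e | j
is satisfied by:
  {e: True, j: True}
  {e: True, j: False}
  {j: True, e: False}


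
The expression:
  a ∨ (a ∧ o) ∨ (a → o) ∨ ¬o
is always true.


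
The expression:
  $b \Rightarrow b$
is always true.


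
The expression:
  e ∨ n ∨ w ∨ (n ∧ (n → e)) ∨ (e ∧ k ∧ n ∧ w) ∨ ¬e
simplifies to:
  True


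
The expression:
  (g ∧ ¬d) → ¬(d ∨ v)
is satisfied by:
  {d: True, g: False, v: False}
  {g: False, v: False, d: False}
  {d: True, v: True, g: False}
  {v: True, g: False, d: False}
  {d: True, g: True, v: False}
  {g: True, d: False, v: False}
  {d: True, v: True, g: True}


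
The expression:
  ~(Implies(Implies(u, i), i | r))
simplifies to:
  ~i & ~r & ~u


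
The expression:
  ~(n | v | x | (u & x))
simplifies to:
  ~n & ~v & ~x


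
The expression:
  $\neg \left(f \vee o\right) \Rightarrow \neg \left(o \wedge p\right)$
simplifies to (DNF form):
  $\text{True}$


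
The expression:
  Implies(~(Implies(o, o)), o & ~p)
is always true.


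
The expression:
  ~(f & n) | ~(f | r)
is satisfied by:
  {n: False, f: False}
  {f: True, n: False}
  {n: True, f: False}


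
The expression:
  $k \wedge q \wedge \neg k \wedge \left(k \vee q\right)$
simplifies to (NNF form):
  $\text{False}$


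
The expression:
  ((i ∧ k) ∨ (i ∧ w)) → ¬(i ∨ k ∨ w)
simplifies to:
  (¬k ∧ ¬w) ∨ ¬i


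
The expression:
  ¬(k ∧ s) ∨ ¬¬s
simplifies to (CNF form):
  True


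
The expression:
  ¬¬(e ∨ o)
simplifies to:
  e ∨ o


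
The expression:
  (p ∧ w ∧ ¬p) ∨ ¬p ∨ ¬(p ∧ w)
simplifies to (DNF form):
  ¬p ∨ ¬w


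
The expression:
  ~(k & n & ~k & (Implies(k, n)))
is always true.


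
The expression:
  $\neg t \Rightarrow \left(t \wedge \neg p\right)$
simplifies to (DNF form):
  $t$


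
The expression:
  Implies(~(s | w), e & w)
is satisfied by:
  {s: True, w: True}
  {s: True, w: False}
  {w: True, s: False}


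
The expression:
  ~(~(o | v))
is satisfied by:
  {o: True, v: True}
  {o: True, v: False}
  {v: True, o: False}


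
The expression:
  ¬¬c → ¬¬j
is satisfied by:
  {j: True, c: False}
  {c: False, j: False}
  {c: True, j: True}


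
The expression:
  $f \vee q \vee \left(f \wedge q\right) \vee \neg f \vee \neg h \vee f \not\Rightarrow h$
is always true.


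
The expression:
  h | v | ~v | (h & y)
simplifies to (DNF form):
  True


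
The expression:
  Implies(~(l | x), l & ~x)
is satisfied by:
  {x: True, l: True}
  {x: True, l: False}
  {l: True, x: False}


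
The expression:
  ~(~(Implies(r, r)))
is always true.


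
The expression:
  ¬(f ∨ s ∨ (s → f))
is never true.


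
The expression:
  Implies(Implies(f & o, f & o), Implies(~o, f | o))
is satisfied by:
  {o: True, f: True}
  {o: True, f: False}
  {f: True, o: False}


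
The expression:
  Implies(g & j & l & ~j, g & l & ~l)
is always true.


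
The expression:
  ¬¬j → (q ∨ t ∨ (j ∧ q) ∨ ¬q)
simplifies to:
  True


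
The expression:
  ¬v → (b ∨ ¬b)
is always true.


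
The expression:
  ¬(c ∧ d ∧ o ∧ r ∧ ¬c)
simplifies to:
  True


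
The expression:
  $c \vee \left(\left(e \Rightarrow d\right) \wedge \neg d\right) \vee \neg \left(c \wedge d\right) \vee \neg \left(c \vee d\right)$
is always true.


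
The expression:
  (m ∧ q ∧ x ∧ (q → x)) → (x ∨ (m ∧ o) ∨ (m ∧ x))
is always true.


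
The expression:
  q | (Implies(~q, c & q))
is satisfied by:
  {q: True}


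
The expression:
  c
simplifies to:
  c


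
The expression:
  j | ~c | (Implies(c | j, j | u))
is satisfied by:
  {u: True, j: True, c: False}
  {u: True, j: False, c: False}
  {j: True, u: False, c: False}
  {u: False, j: False, c: False}
  {u: True, c: True, j: True}
  {u: True, c: True, j: False}
  {c: True, j: True, u: False}


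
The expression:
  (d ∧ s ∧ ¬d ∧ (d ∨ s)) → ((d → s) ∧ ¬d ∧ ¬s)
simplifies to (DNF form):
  True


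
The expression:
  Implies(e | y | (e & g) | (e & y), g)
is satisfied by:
  {g: True, e: False, y: False}
  {y: True, g: True, e: False}
  {g: True, e: True, y: False}
  {y: True, g: True, e: True}
  {y: False, e: False, g: False}


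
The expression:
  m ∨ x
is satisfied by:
  {x: True, m: True}
  {x: True, m: False}
  {m: True, x: False}


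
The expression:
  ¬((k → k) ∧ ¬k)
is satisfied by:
  {k: True}


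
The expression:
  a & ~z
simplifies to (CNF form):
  a & ~z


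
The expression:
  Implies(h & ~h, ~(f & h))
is always true.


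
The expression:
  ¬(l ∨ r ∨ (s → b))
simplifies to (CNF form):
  s ∧ ¬b ∧ ¬l ∧ ¬r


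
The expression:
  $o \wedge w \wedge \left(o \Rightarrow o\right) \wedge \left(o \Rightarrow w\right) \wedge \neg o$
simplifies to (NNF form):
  $\text{False}$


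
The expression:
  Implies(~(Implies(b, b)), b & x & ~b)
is always true.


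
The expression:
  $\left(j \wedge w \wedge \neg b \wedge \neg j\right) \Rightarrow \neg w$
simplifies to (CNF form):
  $\text{True}$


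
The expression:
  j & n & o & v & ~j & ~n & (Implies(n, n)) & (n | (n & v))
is never true.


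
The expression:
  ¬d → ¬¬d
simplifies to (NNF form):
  d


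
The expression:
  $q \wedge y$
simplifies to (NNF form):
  $q \wedge y$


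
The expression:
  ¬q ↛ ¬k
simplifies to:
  k ∧ ¬q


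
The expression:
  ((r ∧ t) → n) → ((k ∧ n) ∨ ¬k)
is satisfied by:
  {r: True, n: True, t: True, k: False}
  {r: True, n: True, t: False, k: False}
  {n: True, t: True, k: False, r: False}
  {n: True, t: False, k: False, r: False}
  {r: True, t: True, k: False, n: False}
  {r: True, t: False, k: False, n: False}
  {t: True, r: False, k: False, n: False}
  {t: False, r: False, k: False, n: False}
  {r: True, n: True, k: True, t: True}
  {r: True, n: True, k: True, t: False}
  {n: True, k: True, t: True, r: False}
  {n: True, k: True, t: False, r: False}
  {r: True, k: True, t: True, n: False}


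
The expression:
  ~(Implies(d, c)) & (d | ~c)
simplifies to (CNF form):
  d & ~c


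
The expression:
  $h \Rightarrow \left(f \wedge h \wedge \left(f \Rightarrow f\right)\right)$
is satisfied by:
  {f: True, h: False}
  {h: False, f: False}
  {h: True, f: True}


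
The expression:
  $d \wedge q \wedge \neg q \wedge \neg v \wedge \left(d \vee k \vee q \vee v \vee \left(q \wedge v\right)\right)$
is never true.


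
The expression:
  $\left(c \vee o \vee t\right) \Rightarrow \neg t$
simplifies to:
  $\neg t$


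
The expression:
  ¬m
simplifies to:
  ¬m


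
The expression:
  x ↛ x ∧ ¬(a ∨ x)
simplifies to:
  False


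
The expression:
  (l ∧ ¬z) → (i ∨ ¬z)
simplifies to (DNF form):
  True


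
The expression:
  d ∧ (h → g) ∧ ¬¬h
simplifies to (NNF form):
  d ∧ g ∧ h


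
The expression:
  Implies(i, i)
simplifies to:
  True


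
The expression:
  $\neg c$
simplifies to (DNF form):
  $\neg c$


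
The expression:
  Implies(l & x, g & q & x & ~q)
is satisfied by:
  {l: False, x: False}
  {x: True, l: False}
  {l: True, x: False}


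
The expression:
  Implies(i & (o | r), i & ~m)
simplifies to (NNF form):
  ~i | ~m | (~o & ~r)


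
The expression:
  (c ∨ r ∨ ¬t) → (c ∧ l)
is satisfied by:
  {c: True, t: True, l: True, r: False}
  {c: True, l: True, t: False, r: False}
  {r: True, c: True, t: True, l: True}
  {r: True, c: True, l: True, t: False}
  {t: True, l: True, r: False, c: False}
  {t: True, r: False, l: False, c: False}


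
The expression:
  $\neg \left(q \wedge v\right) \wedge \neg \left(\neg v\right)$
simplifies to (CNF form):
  $v \wedge \neg q$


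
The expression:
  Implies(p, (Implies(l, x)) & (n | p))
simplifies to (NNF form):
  x | ~l | ~p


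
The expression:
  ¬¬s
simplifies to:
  s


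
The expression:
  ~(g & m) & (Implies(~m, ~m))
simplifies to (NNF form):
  ~g | ~m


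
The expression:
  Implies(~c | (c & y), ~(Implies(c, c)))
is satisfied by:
  {c: True, y: False}


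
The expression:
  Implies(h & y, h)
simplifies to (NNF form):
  True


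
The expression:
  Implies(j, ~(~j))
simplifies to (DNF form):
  True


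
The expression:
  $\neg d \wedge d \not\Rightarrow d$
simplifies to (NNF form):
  $\text{False}$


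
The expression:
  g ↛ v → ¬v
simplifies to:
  True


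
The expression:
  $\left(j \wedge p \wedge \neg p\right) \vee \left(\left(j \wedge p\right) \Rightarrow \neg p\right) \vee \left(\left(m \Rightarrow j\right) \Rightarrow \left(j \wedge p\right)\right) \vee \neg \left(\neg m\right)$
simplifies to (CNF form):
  $\text{True}$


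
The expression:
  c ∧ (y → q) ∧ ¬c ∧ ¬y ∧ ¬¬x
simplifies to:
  False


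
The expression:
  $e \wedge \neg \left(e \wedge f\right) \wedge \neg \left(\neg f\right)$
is never true.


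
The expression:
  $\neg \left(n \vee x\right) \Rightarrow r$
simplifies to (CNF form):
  $n \vee r \vee x$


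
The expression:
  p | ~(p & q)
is always true.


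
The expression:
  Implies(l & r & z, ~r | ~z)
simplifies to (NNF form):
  ~l | ~r | ~z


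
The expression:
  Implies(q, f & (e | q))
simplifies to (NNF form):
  f | ~q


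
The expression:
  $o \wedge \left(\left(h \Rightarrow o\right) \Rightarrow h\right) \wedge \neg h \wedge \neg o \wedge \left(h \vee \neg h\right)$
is never true.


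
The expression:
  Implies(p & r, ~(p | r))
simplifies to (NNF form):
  ~p | ~r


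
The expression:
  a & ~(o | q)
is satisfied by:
  {a: True, q: False, o: False}


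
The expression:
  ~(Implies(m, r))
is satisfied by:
  {m: True, r: False}


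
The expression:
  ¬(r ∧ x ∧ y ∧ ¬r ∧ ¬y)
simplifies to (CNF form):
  True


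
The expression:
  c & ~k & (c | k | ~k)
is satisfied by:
  {c: True, k: False}


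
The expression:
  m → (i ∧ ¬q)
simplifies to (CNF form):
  (i ∨ ¬m) ∧ (¬m ∨ ¬q)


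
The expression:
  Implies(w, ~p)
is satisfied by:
  {p: False, w: False}
  {w: True, p: False}
  {p: True, w: False}


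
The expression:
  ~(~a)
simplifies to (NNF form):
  a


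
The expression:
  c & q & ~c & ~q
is never true.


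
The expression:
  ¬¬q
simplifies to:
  q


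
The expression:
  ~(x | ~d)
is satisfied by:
  {d: True, x: False}


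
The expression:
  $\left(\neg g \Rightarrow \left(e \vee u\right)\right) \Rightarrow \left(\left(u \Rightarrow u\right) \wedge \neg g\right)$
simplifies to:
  $\neg g$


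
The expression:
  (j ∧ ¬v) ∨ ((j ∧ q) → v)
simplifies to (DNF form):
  True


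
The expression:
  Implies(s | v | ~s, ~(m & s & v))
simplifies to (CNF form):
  ~m | ~s | ~v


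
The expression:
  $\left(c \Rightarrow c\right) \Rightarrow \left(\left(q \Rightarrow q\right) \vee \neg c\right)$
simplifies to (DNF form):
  $\text{True}$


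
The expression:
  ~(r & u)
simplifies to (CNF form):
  ~r | ~u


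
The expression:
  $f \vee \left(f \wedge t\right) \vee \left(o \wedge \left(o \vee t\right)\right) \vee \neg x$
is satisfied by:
  {o: True, f: True, x: False}
  {o: True, f: False, x: False}
  {f: True, o: False, x: False}
  {o: False, f: False, x: False}
  {x: True, o: True, f: True}
  {x: True, o: True, f: False}
  {x: True, f: True, o: False}


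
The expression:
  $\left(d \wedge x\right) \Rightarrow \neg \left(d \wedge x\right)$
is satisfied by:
  {d: False, x: False}
  {x: True, d: False}
  {d: True, x: False}


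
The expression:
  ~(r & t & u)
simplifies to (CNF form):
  ~r | ~t | ~u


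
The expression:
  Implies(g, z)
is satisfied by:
  {z: True, g: False}
  {g: False, z: False}
  {g: True, z: True}


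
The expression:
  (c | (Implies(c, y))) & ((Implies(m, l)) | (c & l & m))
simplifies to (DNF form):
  l | ~m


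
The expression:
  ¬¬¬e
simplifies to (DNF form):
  ¬e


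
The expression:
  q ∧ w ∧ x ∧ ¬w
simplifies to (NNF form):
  False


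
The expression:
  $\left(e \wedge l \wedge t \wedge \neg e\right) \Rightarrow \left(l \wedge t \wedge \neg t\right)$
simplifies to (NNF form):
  $\text{True}$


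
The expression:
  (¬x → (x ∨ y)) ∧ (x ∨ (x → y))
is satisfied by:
  {y: True, x: True}
  {y: True, x: False}
  {x: True, y: False}


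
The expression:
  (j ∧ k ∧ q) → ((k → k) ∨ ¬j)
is always true.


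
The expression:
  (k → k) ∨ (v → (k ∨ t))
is always true.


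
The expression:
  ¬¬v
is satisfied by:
  {v: True}


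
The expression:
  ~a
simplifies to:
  ~a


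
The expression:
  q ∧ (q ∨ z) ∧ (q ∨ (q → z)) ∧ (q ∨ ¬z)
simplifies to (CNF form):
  q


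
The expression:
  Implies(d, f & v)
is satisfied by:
  {f: True, v: True, d: False}
  {f: True, v: False, d: False}
  {v: True, f: False, d: False}
  {f: False, v: False, d: False}
  {d: True, f: True, v: True}


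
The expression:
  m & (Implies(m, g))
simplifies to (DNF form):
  g & m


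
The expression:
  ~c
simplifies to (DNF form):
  ~c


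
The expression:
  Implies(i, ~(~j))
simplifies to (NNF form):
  j | ~i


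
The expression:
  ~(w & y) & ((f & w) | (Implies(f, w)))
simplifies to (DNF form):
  (w & ~y) | (~f & ~w)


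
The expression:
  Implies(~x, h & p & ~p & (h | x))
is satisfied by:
  {x: True}


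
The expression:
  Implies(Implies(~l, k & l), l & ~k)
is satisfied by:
  {l: False, k: False}
  {k: True, l: False}
  {l: True, k: False}


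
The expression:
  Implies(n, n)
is always true.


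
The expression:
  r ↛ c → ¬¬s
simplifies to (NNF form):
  c ∨ s ∨ ¬r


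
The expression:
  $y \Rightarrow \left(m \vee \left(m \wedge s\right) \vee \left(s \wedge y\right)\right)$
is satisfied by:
  {m: True, s: True, y: False}
  {m: True, s: False, y: False}
  {s: True, m: False, y: False}
  {m: False, s: False, y: False}
  {y: True, m: True, s: True}
  {y: True, m: True, s: False}
  {y: True, s: True, m: False}


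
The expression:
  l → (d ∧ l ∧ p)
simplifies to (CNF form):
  (d ∨ ¬l) ∧ (p ∨ ¬l)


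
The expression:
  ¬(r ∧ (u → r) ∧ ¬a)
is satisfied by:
  {a: True, r: False}
  {r: False, a: False}
  {r: True, a: True}


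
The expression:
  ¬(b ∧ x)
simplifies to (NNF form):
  ¬b ∨ ¬x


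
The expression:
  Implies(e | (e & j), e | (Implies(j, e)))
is always true.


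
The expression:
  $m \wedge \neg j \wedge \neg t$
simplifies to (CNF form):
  $m \wedge \neg j \wedge \neg t$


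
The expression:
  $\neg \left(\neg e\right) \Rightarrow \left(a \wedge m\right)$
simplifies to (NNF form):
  $\left(a \wedge m\right) \vee \neg e$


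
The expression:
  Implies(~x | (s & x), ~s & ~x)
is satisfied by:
  {s: False}


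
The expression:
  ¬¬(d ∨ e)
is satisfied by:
  {d: True, e: True}
  {d: True, e: False}
  {e: True, d: False}


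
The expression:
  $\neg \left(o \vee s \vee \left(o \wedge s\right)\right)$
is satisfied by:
  {o: False, s: False}


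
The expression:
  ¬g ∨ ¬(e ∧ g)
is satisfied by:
  {g: False, e: False}
  {e: True, g: False}
  {g: True, e: False}


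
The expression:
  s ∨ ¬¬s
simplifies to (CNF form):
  s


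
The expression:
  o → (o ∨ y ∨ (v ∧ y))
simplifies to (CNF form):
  True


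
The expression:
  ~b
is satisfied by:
  {b: False}


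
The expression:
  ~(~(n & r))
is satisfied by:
  {r: True, n: True}


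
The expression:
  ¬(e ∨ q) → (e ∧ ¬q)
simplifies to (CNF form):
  e ∨ q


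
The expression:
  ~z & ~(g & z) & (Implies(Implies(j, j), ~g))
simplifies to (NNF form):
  ~g & ~z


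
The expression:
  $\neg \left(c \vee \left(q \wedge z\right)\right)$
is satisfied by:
  {q: False, c: False, z: False}
  {z: True, q: False, c: False}
  {q: True, z: False, c: False}


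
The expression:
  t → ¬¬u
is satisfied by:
  {u: True, t: False}
  {t: False, u: False}
  {t: True, u: True}


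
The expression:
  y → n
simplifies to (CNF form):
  n ∨ ¬y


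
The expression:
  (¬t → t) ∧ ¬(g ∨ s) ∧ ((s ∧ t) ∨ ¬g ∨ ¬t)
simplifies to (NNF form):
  t ∧ ¬g ∧ ¬s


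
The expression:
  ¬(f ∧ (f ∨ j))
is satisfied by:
  {f: False}


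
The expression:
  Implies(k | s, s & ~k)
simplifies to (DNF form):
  ~k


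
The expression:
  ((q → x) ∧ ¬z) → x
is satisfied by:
  {x: True, q: True, z: True}
  {x: True, q: True, z: False}
  {x: True, z: True, q: False}
  {x: True, z: False, q: False}
  {q: True, z: True, x: False}
  {q: True, z: False, x: False}
  {z: True, q: False, x: False}


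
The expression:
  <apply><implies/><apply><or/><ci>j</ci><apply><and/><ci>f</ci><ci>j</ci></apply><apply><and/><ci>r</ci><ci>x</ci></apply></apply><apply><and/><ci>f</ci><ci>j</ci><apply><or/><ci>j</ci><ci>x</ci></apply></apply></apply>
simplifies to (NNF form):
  <apply><or/><apply><and/><ci>f</ci><ci>j</ci></apply><apply><and/><apply><not/><ci>j</ci></apply><apply><not/><ci>r</ci></apply></apply><apply><and/><apply><not/><ci>j</ci></apply><apply><not/><ci>x</ci></apply></apply></apply>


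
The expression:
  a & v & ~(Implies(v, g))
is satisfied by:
  {a: True, v: True, g: False}


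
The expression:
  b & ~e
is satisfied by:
  {b: True, e: False}


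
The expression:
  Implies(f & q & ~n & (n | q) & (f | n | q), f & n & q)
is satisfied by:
  {n: True, q: False, f: False}
  {q: False, f: False, n: False}
  {f: True, n: True, q: False}
  {f: True, q: False, n: False}
  {n: True, q: True, f: False}
  {q: True, n: False, f: False}
  {f: True, q: True, n: True}


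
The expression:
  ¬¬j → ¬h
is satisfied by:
  {h: False, j: False}
  {j: True, h: False}
  {h: True, j: False}


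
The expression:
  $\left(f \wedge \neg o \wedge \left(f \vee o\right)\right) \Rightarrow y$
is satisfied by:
  {y: True, o: True, f: False}
  {y: True, o: False, f: False}
  {o: True, y: False, f: False}
  {y: False, o: False, f: False}
  {f: True, y: True, o: True}
  {f: True, y: True, o: False}
  {f: True, o: True, y: False}


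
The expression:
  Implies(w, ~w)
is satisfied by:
  {w: False}


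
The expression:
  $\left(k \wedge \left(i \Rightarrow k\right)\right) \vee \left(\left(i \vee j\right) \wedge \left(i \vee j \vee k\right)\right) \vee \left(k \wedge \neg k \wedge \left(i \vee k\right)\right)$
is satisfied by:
  {i: True, k: True, j: True}
  {i: True, k: True, j: False}
  {i: True, j: True, k: False}
  {i: True, j: False, k: False}
  {k: True, j: True, i: False}
  {k: True, j: False, i: False}
  {j: True, k: False, i: False}


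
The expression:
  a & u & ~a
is never true.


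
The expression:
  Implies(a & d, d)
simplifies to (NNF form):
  True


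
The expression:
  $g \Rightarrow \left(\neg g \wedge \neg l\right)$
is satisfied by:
  {g: False}


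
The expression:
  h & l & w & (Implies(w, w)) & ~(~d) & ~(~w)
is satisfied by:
  {h: True, w: True, d: True, l: True}


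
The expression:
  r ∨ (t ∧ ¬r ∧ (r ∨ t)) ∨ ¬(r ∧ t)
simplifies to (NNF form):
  True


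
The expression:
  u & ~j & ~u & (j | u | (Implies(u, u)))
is never true.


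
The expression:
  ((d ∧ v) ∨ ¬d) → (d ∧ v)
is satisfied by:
  {d: True}


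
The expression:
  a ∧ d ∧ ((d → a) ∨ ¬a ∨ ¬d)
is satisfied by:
  {a: True, d: True}


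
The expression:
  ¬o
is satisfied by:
  {o: False}


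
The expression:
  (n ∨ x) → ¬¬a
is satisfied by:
  {a: True, x: False, n: False}
  {a: True, n: True, x: False}
  {a: True, x: True, n: False}
  {a: True, n: True, x: True}
  {n: False, x: False, a: False}


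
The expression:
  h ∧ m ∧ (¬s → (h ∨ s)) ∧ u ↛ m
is never true.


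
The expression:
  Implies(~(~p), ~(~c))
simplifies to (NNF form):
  c | ~p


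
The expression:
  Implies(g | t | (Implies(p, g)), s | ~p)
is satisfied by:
  {s: True, t: False, g: False, p: False}
  {s: True, g: True, t: False, p: False}
  {s: True, t: True, g: False, p: False}
  {s: True, g: True, t: True, p: False}
  {s: False, t: False, g: False, p: False}
  {g: True, s: False, t: False, p: False}
  {t: True, s: False, g: False, p: False}
  {g: True, t: True, s: False, p: False}
  {p: True, s: True, t: False, g: False}
  {p: True, g: True, s: True, t: False}
  {p: True, s: True, t: True, g: False}
  {p: True, g: True, s: True, t: True}
  {p: True, s: False, t: False, g: False}


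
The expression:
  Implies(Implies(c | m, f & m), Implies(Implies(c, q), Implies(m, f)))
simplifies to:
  True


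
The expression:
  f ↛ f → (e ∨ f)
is always true.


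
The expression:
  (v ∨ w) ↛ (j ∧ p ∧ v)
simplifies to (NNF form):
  (v ∧ ¬j) ∨ (v ∧ ¬p) ∨ (w ∧ ¬v)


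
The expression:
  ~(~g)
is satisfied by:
  {g: True}


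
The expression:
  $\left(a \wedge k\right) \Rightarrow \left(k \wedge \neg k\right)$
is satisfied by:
  {k: False, a: False}
  {a: True, k: False}
  {k: True, a: False}


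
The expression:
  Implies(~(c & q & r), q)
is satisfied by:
  {q: True}


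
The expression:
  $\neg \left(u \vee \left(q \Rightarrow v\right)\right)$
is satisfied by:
  {q: True, u: False, v: False}


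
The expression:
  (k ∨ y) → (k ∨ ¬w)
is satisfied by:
  {k: True, w: False, y: False}
  {w: False, y: False, k: False}
  {y: True, k: True, w: False}
  {y: True, w: False, k: False}
  {k: True, w: True, y: False}
  {w: True, k: False, y: False}
  {y: True, w: True, k: True}


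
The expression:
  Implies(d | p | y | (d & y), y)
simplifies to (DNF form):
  y | (~d & ~p)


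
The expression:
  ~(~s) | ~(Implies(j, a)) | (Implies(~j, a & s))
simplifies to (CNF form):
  j | s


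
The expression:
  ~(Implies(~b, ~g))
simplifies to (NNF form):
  g & ~b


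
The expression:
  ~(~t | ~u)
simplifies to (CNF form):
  t & u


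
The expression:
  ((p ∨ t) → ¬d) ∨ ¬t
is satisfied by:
  {t: False, d: False}
  {d: True, t: False}
  {t: True, d: False}


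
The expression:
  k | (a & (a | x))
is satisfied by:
  {a: True, k: True}
  {a: True, k: False}
  {k: True, a: False}


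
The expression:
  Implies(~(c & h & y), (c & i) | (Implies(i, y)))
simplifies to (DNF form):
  c | y | ~i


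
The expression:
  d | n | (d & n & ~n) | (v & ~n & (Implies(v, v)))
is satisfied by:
  {n: True, d: True, v: True}
  {n: True, d: True, v: False}
  {n: True, v: True, d: False}
  {n: True, v: False, d: False}
  {d: True, v: True, n: False}
  {d: True, v: False, n: False}
  {v: True, d: False, n: False}


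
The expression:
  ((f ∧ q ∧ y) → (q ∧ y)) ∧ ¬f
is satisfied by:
  {f: False}


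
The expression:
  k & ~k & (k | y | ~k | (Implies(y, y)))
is never true.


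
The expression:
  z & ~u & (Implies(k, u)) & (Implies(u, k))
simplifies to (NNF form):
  z & ~k & ~u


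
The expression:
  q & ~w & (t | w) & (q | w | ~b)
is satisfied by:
  {t: True, q: True, w: False}


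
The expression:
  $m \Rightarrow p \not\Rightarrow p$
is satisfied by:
  {m: False}


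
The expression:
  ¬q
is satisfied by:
  {q: False}


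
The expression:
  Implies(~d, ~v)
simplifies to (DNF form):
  d | ~v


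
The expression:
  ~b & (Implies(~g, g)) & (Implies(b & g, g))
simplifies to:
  g & ~b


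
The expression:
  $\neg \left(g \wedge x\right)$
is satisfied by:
  {g: False, x: False}
  {x: True, g: False}
  {g: True, x: False}


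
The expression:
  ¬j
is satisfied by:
  {j: False}


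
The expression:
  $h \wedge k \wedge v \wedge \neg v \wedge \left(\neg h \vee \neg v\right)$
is never true.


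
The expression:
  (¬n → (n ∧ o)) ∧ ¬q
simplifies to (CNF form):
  n ∧ ¬q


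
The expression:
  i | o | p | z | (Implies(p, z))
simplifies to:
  True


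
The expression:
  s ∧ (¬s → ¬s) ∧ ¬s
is never true.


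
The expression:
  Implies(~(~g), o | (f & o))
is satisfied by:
  {o: True, g: False}
  {g: False, o: False}
  {g: True, o: True}


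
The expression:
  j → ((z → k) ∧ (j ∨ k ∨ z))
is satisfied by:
  {k: True, z: False, j: False}
  {z: False, j: False, k: False}
  {j: True, k: True, z: False}
  {j: True, z: False, k: False}
  {k: True, z: True, j: False}
  {z: True, k: False, j: False}
  {j: True, z: True, k: True}


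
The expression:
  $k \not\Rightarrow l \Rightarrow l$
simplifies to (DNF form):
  $l \vee \neg k$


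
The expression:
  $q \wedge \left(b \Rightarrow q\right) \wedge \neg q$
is never true.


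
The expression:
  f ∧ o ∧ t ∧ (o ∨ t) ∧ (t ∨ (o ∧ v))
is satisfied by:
  {t: True, f: True, o: True}


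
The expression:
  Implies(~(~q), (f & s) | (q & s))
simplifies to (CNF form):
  s | ~q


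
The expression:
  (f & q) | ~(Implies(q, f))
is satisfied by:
  {q: True}


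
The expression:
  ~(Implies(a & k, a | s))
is never true.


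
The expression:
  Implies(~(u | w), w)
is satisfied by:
  {u: True, w: True}
  {u: True, w: False}
  {w: True, u: False}


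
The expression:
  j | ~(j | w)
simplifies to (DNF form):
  j | ~w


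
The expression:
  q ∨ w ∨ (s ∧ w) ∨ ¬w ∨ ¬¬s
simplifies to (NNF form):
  True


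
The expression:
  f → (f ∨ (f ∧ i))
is always true.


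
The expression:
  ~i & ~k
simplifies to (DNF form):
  ~i & ~k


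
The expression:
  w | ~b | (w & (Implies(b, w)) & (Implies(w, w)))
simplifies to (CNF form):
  w | ~b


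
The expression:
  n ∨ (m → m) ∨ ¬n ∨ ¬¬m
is always true.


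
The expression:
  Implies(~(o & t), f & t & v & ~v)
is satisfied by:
  {t: True, o: True}


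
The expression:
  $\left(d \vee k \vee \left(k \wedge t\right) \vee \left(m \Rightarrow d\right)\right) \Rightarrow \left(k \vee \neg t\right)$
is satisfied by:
  {k: True, m: True, t: False, d: False}
  {k: True, m: False, t: False, d: False}
  {k: True, d: True, m: True, t: False}
  {k: True, d: True, m: False, t: False}
  {m: True, d: False, t: False, k: False}
  {m: False, d: False, t: False, k: False}
  {d: True, m: True, t: False, k: False}
  {d: True, m: False, t: False, k: False}
  {k: True, t: True, m: True, d: False}
  {k: True, t: True, m: False, d: False}
  {k: True, d: True, t: True, m: True}
  {k: True, d: True, t: True, m: False}
  {t: True, m: True, d: False, k: False}


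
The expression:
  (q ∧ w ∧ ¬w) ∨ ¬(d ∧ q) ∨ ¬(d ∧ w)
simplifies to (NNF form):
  ¬d ∨ ¬q ∨ ¬w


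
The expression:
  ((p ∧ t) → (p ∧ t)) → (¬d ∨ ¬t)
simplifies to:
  ¬d ∨ ¬t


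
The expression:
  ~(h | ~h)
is never true.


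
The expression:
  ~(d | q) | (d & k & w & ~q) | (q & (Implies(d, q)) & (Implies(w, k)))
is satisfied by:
  {k: True, d: False, w: False, q: False}
  {q: False, d: False, k: False, w: False}
  {q: True, k: True, d: False, w: False}
  {q: True, d: False, k: False, w: False}
  {w: True, k: True, q: False, d: False}
  {w: True, q: False, d: False, k: False}
  {w: True, q: True, k: True, d: False}
  {q: True, d: True, k: True, w: False}
  {q: True, d: True, w: False, k: False}
  {k: True, d: True, w: True, q: False}
  {q: True, k: True, d: True, w: True}


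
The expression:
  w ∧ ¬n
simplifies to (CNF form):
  w ∧ ¬n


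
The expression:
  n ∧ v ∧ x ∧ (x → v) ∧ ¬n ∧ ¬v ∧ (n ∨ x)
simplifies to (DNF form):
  False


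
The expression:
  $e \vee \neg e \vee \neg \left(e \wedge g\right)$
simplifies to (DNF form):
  $\text{True}$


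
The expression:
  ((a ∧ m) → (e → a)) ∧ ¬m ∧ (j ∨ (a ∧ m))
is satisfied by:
  {j: True, m: False}


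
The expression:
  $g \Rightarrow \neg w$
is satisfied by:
  {w: False, g: False}
  {g: True, w: False}
  {w: True, g: False}


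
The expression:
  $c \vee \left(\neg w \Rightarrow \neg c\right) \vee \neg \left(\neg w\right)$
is always true.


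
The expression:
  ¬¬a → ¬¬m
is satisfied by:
  {m: True, a: False}
  {a: False, m: False}
  {a: True, m: True}


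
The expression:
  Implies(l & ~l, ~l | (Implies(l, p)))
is always true.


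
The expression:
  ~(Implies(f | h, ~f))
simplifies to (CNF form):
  f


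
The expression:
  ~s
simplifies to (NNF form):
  ~s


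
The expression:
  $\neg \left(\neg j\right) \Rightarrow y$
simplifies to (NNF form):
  $y \vee \neg j$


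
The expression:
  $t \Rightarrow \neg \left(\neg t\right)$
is always true.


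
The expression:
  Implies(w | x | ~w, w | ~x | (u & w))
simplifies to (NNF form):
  w | ~x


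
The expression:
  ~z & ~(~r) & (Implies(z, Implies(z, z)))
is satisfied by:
  {r: True, z: False}


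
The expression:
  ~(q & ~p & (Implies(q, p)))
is always true.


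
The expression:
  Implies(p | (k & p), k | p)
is always true.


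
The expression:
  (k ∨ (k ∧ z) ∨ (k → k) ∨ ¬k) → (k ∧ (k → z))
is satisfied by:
  {z: True, k: True}


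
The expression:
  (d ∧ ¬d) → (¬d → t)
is always true.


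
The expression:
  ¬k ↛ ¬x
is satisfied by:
  {x: True, k: False}


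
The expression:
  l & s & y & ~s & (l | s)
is never true.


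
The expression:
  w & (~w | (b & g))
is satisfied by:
  {w: True, b: True, g: True}


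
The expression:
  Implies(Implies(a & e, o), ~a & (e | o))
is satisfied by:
  {e: True, o: False, a: False}
  {a: True, e: True, o: False}
  {o: True, e: True, a: False}
  {o: True, e: False, a: False}


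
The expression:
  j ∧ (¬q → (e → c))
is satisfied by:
  {q: True, c: True, j: True, e: False}
  {q: True, j: True, e: False, c: False}
  {c: True, j: True, e: False, q: False}
  {j: True, c: False, e: False, q: False}
  {q: True, e: True, j: True, c: True}
  {q: True, e: True, j: True, c: False}
  {e: True, j: True, c: True, q: False}


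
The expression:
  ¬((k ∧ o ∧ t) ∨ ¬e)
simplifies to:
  e ∧ (¬k ∨ ¬o ∨ ¬t)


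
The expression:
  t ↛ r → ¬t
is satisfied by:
  {r: True, t: False}
  {t: False, r: False}
  {t: True, r: True}


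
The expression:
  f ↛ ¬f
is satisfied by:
  {f: True}


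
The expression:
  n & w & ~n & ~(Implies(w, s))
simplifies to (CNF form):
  False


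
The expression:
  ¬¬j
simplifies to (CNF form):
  j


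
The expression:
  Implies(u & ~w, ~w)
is always true.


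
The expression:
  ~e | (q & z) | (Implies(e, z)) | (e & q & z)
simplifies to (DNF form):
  z | ~e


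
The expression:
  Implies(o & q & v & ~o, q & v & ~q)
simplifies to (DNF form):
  True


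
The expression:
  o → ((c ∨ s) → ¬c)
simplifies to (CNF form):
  ¬c ∨ ¬o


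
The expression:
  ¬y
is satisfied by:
  {y: False}


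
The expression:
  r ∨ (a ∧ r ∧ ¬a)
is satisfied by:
  {r: True}


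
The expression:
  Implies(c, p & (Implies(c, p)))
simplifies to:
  p | ~c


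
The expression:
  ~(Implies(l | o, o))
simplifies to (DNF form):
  l & ~o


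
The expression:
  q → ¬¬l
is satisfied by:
  {l: True, q: False}
  {q: False, l: False}
  {q: True, l: True}


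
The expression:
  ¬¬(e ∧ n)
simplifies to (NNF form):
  e ∧ n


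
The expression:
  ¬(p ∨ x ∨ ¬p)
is never true.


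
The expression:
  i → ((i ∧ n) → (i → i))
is always true.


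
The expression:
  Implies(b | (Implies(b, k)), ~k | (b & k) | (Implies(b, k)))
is always true.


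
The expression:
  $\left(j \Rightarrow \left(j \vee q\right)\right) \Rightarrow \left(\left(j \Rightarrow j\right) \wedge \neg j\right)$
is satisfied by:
  {j: False}


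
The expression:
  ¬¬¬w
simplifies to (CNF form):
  ¬w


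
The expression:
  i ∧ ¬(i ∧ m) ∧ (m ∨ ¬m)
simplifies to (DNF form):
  i ∧ ¬m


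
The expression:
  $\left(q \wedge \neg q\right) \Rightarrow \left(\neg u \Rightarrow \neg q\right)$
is always true.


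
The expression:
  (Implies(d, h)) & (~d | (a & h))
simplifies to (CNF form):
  (a | ~d) & (h | ~d)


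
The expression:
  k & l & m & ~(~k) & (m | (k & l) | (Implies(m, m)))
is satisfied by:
  {k: True, m: True, l: True}
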